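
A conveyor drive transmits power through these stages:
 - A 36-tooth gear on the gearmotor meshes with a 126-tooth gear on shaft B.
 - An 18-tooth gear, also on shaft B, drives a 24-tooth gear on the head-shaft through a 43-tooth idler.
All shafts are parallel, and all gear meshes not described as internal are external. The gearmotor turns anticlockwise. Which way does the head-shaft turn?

the gearmotor → shaft B: external mesh, 1 reversal → CW.
shaft B → the head-shaft: driver → idler → driven is 2 external meshes, 2 reversals → CW.
3 reversals in total — an odd number — so the head-shaft turns opposite to the gearmotor.

clockwise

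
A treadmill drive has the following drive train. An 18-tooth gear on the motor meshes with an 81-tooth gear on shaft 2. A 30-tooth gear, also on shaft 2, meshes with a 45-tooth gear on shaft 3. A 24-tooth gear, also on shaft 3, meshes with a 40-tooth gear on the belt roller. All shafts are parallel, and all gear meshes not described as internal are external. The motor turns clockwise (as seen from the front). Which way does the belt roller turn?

counterclockwise

the motor → shaft 2: external mesh, 1 reversal → CCW.
shaft 2 → shaft 3: external mesh, 1 reversal → CW.
shaft 3 → the belt roller: external mesh, 1 reversal → CCW.
3 reversals in total — an odd number — so the belt roller turns opposite to the motor.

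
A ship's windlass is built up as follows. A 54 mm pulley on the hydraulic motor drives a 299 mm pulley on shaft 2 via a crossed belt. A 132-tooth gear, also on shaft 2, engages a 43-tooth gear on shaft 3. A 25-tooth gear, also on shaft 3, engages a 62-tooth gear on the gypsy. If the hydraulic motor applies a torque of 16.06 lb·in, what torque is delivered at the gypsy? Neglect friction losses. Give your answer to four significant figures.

71.84 lb·in

Belt: ratio = 299/54 = 5.537; torque at shaft 2 = 16.06 × 5.537 = 88.925 lb·in.
Gear mesh: ratio = 43/132 = 0.32576; torque at shaft 3 = 88.925 × 0.32576 = 28.968 lb·in.
Gear mesh: ratio = 62/25 = 2.48; torque at the gypsy = 28.968 × 2.48 = 71.84 lb·in.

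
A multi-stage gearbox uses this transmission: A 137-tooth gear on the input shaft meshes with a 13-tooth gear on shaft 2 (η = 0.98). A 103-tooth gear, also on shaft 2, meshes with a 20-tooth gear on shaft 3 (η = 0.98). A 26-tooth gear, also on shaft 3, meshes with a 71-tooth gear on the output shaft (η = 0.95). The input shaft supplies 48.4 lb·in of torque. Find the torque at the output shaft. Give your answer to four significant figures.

2.222 lb·in

Gear mesh: ratio = 13/137 = 0.094891; torque at shaft 2 = 48.4 × 0.094891 × 0.98 = 4.5008 lb·in.
Gear mesh: ratio = 20/103 = 0.19417; torque at shaft 3 = 4.5008 × 0.19417 × 0.98 = 0.85647 lb·in.
Gear mesh: ratio = 71/26 = 2.7308; torque at the output shaft = 0.85647 × 2.7308 × 0.95 = 2.2219 lb·in.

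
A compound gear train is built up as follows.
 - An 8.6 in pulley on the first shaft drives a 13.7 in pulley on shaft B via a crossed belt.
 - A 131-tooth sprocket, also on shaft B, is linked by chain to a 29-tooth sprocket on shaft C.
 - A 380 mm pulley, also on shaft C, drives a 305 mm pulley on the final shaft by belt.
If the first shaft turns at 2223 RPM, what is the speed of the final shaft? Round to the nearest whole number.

7854 RPM

Belt: ratio = 13.7/8.6 = 1.593, so shaft B turns at 2223 / 1.593 = 1395.5 RPM.
Chain: ratio = 29/131 = 0.22137, so shaft C turns at 1395.5 / 0.22137 = 6303.6 RPM.
Belt: ratio = 305/380 = 0.80263, so the final shaft turns at 6303.6 / 0.80263 = 7853.7 RPM.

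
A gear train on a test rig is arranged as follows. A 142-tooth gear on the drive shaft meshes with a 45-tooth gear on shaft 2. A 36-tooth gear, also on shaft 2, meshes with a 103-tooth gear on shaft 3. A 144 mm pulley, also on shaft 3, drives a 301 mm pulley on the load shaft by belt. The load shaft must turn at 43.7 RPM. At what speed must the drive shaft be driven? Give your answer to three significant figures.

Overall ratio R = 0.3169 × 2.8611 × 2.0903 = 1.8952.
Required input speed = output speed × R = 43.7 × 1.8952 = 82.822 RPM.

82.8 RPM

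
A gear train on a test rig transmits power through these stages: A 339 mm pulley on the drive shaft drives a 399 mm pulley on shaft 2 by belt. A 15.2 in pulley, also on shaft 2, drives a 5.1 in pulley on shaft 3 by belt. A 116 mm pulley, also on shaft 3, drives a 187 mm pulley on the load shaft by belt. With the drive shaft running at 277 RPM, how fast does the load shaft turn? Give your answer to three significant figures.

435 RPM

Belt: ratio = 399/339 = 1.177, so shaft 2 turns at 277 / 1.177 = 235.35 RPM.
Belt: ratio = 5.1/15.2 = 0.33553, so shaft 3 turns at 235.35 / 0.33553 = 701.42 RPM.
Belt: ratio = 187/116 = 1.6121, so the load shaft turns at 701.42 / 1.6121 = 435.11 RPM.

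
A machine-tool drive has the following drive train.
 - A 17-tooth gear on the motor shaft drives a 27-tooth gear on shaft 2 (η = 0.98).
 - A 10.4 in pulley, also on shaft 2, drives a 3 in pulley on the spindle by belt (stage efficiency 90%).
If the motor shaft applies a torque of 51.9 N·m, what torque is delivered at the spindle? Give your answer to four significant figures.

gear mesh 27/17 = 1.5882 → τ = 51.9·1.5882·0.98 = 80.781 N·m
belt 3/10.4 = 0.28846 → τ = 80.781·0.28846·0.90 = 20.972 N·m

20.97 N·m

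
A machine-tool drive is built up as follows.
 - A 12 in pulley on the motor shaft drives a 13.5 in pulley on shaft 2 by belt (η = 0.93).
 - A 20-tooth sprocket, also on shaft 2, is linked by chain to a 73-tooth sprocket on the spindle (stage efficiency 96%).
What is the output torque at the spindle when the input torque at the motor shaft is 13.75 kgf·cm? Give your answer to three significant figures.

50.4 kgf·cm

belt 13.5/12 = 1.125 → τ = 13.75·1.125·0.93 = 14.386 kgf·cm
chain 73/20 = 3.65 → τ = 14.386·3.65·0.96 = 50.408 kgf·cm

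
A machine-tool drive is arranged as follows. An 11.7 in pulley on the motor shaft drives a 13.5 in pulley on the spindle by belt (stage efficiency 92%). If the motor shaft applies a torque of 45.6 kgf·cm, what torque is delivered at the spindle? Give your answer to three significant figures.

After the belt (13.5/11.7): 45.6 × 1.1538 × 0.92 = 48.406 kgf·cm

48.4 kgf·cm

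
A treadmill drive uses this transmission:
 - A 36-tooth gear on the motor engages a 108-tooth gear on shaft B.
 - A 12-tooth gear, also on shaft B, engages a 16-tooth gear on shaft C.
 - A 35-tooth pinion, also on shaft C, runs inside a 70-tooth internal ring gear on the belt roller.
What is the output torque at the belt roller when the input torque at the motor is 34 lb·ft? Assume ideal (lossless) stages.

Gear mesh: ratio = 108/36 = 3; torque at shaft B = 34 × 3 = 102 lb·ft.
Gear mesh: ratio = 16/12 = 1.3333; torque at shaft C = 102 × 1.3333 = 136 lb·ft.
Internal gear: ratio = 70/35 = 2; torque at the belt roller = 136 × 2 = 272 lb·ft.

272 lb·ft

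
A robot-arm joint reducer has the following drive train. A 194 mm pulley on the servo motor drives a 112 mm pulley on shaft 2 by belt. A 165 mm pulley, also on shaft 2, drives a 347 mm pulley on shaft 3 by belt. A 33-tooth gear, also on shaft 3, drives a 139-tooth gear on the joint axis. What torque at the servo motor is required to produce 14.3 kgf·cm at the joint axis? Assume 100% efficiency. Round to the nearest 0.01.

2.80 kgf·cm

Overall ratio R = 0.57732 × 2.103 × 4.2121 = 5.114.
Input torque = output torque / R = 14.3 / 5.114 = 2.7962 kgf·cm.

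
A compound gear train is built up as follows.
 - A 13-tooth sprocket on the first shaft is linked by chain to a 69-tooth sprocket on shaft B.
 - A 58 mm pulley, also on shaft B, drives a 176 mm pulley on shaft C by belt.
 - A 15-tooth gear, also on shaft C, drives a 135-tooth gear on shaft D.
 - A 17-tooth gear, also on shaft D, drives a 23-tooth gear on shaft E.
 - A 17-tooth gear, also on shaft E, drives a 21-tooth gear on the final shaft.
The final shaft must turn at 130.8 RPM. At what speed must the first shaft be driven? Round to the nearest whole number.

31688 RPM

Overall ratio R = 5.3077 × 3.0345 × 9 × 1.3529 × 1.2353 = 242.26.
Required input speed = output speed × R = 130.8 × 242.26 = 31688 RPM.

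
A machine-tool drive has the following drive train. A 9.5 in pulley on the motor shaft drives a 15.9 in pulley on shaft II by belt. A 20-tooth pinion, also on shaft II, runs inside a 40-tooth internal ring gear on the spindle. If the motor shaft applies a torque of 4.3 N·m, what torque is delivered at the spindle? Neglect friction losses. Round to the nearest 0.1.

14.4 N·m

After the belt (15.9/9.5): 4.3 × 1.6737 = 7.1968 N·m
After the internal gear (40/20): 7.1968 × 2 = 14.394 N·m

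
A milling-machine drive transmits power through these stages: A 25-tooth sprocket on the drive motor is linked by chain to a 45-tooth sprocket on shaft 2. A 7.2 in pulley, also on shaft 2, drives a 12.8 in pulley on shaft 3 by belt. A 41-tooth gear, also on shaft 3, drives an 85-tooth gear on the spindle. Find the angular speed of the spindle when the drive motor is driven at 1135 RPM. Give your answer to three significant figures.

the drive motor → shaft 2 (chain, 45/25): 1135 ÷ 1.8 = 630.56 RPM
shaft 2 → shaft 3 (belt, 12.8/7.2): 630.56 ÷ 1.7778 = 354.69 RPM
shaft 3 → the spindle (gear mesh, 85/41): 354.69 ÷ 2.0732 = 171.08 RPM

171 RPM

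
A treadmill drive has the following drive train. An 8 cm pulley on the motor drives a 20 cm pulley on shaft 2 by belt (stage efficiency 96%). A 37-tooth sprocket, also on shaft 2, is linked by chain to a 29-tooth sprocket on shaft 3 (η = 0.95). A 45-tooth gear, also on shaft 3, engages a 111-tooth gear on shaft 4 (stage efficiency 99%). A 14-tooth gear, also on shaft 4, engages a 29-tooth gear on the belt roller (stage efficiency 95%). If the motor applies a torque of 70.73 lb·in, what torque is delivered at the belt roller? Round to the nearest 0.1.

607.4 lb·in

After the belt (20/8): 70.73 × 2.5 × 0.96 = 169.75 lb·in
After the chain (29/37): 169.75 × 0.78378 × 0.95 = 126.4 lb·in
After the gear mesh (111/45): 126.4 × 2.4667 × 0.99 = 308.66 lb·in
After the gear mesh (29/14): 308.66 × 2.0714 × 0.95 = 607.4 lb·in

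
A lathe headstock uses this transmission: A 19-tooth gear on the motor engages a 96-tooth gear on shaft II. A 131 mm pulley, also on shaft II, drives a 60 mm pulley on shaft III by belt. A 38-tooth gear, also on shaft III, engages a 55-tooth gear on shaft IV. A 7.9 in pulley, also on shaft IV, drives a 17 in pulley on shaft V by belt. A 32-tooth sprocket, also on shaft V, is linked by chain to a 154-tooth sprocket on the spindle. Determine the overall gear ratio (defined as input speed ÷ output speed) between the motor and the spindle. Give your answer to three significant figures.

Each stage contributes driven/driver: gear mesh 96/19 = 5.0526, belt 60/131 = 0.45802, gear mesh 55/38 = 1.4474, belt 17/7.9 = 2.1519, chain 154/32 = 4.8125.
Overall: 5.0526 × 0.45802 × 1.4474 × 2.1519 × 4.8125 = 34.687.

34.7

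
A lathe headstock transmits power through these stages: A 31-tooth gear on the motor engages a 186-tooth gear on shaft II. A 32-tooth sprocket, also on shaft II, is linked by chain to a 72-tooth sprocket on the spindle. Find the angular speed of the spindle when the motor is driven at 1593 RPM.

118 RPM

gear mesh 186/31 = 6 → 1593/6 = 265.5 RPM
chain 72/32 = 2.25 → 265.5/2.25 = 118 RPM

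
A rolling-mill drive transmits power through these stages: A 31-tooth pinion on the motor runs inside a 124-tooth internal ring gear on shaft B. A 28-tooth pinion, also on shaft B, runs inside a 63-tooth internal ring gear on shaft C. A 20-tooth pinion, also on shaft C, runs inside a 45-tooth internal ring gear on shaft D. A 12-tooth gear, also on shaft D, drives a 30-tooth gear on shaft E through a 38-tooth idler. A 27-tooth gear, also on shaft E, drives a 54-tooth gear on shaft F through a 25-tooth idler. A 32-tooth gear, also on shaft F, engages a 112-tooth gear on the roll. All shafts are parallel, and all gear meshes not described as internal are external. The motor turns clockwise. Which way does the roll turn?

counterclockwise

the motor → shaft B: internal mesh, same direction → CW.
shaft B → shaft C: internal mesh, same direction → CW.
shaft C → shaft D: internal mesh, same direction → CW.
shaft D → shaft E: driver → idler → driven is 2 external meshes, 2 reversals → CW.
shaft E → shaft F: driver → idler → driven is 2 external meshes, 2 reversals → CW.
shaft F → the roll: external mesh, 1 reversal → CCW.
5 reversals in total — an odd number — so the roll turns opposite to the motor.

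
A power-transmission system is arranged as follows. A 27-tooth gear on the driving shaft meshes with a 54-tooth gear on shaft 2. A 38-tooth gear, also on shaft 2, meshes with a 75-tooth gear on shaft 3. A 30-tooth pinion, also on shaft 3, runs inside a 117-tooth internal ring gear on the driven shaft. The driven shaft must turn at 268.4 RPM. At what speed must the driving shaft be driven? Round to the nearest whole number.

4132 RPM

Overall ratio R = 2 × 1.9737 × 3.9 = 15.395.
Required input speed = output speed × R = 268.4 × 15.395 = 4131.9 RPM.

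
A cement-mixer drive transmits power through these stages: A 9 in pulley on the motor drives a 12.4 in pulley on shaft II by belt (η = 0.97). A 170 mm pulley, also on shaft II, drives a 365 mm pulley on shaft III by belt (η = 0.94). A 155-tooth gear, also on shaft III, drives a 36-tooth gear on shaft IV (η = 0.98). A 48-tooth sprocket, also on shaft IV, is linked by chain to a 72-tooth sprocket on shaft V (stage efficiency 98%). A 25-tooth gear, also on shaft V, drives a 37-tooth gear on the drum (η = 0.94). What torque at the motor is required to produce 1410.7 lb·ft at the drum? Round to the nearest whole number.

1124 lb·ft

Overall ratio R = 1.3778 × 2.1471 × 0.23226 × 1.5 × 1.48 = 1.5253; overall efficiency η = 0.97 × 0.94 × 0.98 × 0.98 × 0.94 = 0.8232.
Input torque = output torque / (R × η) = 1410.7 / (1.5253 × 0.8232) = 1123.6 lb·ft.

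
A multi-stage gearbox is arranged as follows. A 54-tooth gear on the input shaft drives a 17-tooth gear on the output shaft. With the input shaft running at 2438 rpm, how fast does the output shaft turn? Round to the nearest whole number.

Gear mesh: ratio = 17/54 = 0.31481, so the output shaft turns at 2438 / 0.31481 = 7744.2 rpm.

7744 rpm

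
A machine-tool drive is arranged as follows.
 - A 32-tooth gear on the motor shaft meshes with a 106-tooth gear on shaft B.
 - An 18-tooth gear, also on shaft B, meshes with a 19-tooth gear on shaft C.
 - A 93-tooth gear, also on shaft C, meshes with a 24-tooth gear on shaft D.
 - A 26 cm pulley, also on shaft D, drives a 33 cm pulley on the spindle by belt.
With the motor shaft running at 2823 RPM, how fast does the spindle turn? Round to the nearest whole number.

2465 RPM

gear mesh 106/32 = 3.3125 → 2823/3.3125 = 852.23 RPM
gear mesh 19/18 = 1.0556 → 852.23/1.0556 = 807.37 RPM
gear mesh 24/93 = 0.25806 → 807.37/0.25806 = 3128.6 RPM
belt 33/26 = 1.2692 → 3128.6/1.2692 = 2464.9 RPM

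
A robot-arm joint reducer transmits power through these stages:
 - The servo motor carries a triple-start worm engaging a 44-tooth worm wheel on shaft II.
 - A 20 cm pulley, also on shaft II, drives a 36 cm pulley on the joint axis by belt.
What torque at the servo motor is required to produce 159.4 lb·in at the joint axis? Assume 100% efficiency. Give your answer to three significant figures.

Overall ratio R = 14.667 × 1.8 = 26.4.
Input torque = output torque / R = 159.4 / 26.4 = 6.0379 lb·in.

6.04 lb·in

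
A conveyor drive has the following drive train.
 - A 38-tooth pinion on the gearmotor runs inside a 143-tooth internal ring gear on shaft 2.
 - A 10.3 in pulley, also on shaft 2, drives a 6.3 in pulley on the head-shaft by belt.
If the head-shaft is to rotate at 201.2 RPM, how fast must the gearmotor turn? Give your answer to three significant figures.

463 RPM

Overall ratio R = 3.7632 × 0.61165 = 2.3017.
Required input speed = output speed × R = 201.2 × 2.3017 = 463.11 RPM.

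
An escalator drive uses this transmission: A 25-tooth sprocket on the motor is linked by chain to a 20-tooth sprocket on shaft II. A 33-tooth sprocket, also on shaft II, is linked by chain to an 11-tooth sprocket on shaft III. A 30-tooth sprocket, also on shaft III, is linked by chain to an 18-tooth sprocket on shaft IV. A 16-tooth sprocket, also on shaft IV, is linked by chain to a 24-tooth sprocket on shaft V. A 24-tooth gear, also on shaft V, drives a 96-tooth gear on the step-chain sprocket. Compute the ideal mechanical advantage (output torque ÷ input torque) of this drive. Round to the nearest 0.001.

Each stage contributes driven/driver: chain 20/25 = 0.8, chain 11/33 = 0.33333, chain 18/30 = 0.6, chain 24/16 = 1.5, gear mesh 96/24 = 4.
Overall: 0.8 × 0.33333 × 0.6 × 1.5 × 4 = 0.96.

0.960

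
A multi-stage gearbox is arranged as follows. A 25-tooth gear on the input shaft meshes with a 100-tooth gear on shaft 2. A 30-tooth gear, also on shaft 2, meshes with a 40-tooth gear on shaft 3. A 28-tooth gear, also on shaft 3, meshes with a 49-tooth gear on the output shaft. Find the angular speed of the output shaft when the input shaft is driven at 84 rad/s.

Gear mesh: ratio = 100/25 = 4, so shaft 2 turns at 84 / 4 = 21 rad/s.
Gear mesh: ratio = 40/30 = 1.3333, so shaft 3 turns at 21 / 1.3333 = 15.75 rad/s.
Gear mesh: ratio = 49/28 = 1.75, so the output shaft turns at 15.75 / 1.75 = 9 rad/s.

9 rad/s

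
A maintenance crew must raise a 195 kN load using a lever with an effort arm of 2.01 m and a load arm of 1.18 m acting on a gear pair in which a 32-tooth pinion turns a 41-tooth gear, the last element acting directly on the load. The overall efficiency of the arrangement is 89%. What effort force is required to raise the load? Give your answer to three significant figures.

Lever MA = effort arm / load arm = 2.01/1.18 = 1.7034.
Gear pair MA = 41/32 = 1.2812.
Combined ideal MA = 1.7034 × 1.2812 = 2.1825.
Actual MA = 2.1825 × 0.89 = 1.9424.
Effort = load / actual MA = 195 / 1.9424 = 100.39 kN.

100 kN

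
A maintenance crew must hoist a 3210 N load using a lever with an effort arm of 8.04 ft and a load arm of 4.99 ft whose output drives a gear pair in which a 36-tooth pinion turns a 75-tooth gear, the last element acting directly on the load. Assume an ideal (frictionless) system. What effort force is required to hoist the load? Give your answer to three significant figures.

956 N

Lever MA = effort arm / load arm = 8.04/4.99 = 1.6112.
Gear pair MA = 75/36 = 2.0833.
Combined ideal MA = 1.6112 × 2.0833 = 3.3567.
Effort = load / MA = 3210 / 3.3567 = 956.29 N.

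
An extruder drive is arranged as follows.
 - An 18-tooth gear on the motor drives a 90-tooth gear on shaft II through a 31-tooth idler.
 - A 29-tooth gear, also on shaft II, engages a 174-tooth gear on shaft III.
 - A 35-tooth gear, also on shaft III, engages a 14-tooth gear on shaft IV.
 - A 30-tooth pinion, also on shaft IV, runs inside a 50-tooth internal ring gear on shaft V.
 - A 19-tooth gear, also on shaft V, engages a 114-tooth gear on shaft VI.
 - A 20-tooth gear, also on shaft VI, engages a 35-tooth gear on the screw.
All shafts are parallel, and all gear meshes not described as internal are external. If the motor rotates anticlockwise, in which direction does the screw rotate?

anticlockwise

the motor → shaft II: driver → idler → driven is 2 external meshes, 2 reversals → CCW.
shaft II → shaft III: external mesh, 1 reversal → CW.
shaft III → shaft IV: external mesh, 1 reversal → CCW.
shaft IV → shaft V: internal mesh, same direction → CCW.
shaft V → shaft VI: external mesh, 1 reversal → CW.
shaft VI → the screw: external mesh, 1 reversal → CCW.
6 reversals in total — an even number — so the screw turns the same way as the motor.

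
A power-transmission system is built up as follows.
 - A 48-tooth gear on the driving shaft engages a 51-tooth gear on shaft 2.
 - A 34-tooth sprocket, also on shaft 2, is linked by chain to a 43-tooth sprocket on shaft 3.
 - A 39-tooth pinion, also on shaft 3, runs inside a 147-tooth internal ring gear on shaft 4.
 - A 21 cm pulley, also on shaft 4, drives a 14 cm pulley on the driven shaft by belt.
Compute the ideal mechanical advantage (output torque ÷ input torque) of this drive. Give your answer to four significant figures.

3.377

Each stage contributes driven/driver: gear mesh 51/48 = 1.0625, chain 43/34 = 1.2647, internal gear 147/39 = 3.7692, belt 14/21 = 0.66667.
Overall: 1.0625 × 1.2647 × 3.7692 × 0.66667 = 3.3766.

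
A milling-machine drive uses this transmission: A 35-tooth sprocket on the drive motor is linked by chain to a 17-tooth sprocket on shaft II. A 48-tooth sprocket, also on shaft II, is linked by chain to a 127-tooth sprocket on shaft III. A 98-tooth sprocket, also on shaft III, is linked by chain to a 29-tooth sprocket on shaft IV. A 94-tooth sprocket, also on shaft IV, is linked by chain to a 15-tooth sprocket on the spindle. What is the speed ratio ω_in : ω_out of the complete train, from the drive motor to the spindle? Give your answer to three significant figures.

Each stage contributes driven/driver: chain 17/35 = 0.48571, chain 127/48 = 2.6458, chain 29/98 = 0.29592, chain 15/94 = 0.15957.
Overall: 0.48571 × 2.6458 × 0.29592 × 0.15957 = 0.060685.

0.0607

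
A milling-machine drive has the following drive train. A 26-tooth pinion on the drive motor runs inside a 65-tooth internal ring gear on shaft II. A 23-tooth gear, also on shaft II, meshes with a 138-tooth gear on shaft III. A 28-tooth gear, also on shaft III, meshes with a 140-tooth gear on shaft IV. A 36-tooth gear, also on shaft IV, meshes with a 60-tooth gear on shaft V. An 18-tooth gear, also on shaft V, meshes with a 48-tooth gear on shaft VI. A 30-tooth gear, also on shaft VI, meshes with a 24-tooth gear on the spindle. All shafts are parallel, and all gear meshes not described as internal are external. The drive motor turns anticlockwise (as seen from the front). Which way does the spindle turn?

clockwise

the drive motor → shaft II: internal mesh, same direction → CCW.
shaft II → shaft III: external mesh, 1 reversal → CW.
shaft III → shaft IV: external mesh, 1 reversal → CCW.
shaft IV → shaft V: external mesh, 1 reversal → CW.
shaft V → shaft VI: external mesh, 1 reversal → CCW.
shaft VI → the spindle: external mesh, 1 reversal → CW.
5 reversals in total — an odd number — so the spindle turns opposite to the drive motor.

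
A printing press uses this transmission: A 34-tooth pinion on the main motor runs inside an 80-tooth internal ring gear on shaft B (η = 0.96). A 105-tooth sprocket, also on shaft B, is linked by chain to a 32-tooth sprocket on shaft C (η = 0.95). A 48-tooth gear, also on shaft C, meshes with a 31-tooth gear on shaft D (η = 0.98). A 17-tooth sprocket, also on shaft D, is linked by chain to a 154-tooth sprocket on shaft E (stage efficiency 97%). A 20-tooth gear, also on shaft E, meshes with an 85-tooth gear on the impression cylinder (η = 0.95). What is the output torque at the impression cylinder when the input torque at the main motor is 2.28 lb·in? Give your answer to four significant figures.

internal gear 80/34 = 2.3529 → τ = 2.28·2.3529·0.96 = 5.1501 lb·in
chain 32/105 = 0.30476 → τ = 5.1501·0.30476·0.95 = 1.4911 lb·in
gear mesh 31/48 = 0.64583 → τ = 1.4911·0.64583·0.98 = 0.94373 lb·in
chain 154/17 = 9.0588 → τ = 0.94373·9.0588·0.97 = 8.2926 lb·in
gear mesh 85/20 = 4.25 → τ = 8.2926·4.25·0.95 = 33.481 lb·in

33.48 lb·in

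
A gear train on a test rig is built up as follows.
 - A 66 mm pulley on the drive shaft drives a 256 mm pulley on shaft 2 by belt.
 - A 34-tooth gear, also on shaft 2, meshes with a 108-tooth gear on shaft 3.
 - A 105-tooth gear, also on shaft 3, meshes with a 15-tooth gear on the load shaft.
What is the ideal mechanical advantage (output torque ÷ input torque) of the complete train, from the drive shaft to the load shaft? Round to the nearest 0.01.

Each stage contributes driven/driver: belt 256/66 = 3.8788, gear mesh 108/34 = 3.1765, gear mesh 15/105 = 0.14286.
Overall: 3.8788 × 3.1765 × 0.14286 = 1.7601.

1.76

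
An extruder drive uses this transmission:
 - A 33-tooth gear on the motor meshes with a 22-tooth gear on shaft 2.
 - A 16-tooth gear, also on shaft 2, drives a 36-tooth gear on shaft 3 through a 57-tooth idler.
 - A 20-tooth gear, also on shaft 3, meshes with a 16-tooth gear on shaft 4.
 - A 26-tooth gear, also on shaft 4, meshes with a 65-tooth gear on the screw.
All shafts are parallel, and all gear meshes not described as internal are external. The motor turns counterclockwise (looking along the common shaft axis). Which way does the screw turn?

the motor → shaft 2: external mesh, 1 reversal → CW.
shaft 2 → shaft 3: driver → idler → driven is 2 external meshes, 2 reversals → CW.
shaft 3 → shaft 4: external mesh, 1 reversal → CCW.
shaft 4 → the screw: external mesh, 1 reversal → CW.
5 reversals in total — an odd number — so the screw turns opposite to the motor.

clockwise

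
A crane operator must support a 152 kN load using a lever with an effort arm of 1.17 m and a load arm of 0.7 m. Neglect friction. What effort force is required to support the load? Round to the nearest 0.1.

Lever MA = effort arm / load arm = 1.17/0.7 = 1.6714.
Effort = load / MA = 152 / 1.6714 = 90.94 kN.

90.9 kN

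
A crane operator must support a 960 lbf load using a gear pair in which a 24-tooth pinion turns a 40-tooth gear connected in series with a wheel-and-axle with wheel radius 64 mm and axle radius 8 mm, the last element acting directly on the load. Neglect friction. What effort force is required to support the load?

72 lbf

Gear pair MA = 40/24 = 1.6667.
Wheel-and-axle MA = R/r = 64/8 = 8.
Combined ideal MA = 1.6667 × 8 = 13.333.
Effort = load / MA = 960 / 13.333 = 72 lbf.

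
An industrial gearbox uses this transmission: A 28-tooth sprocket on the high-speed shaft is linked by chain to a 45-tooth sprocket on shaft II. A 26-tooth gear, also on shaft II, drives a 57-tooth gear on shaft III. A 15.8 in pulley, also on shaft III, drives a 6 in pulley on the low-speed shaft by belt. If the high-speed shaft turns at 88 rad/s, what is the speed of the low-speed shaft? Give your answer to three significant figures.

65.8 rad/s

chain 45/28 = 1.6071 → 88/1.6071 = 54.756 rad/s
gear mesh 57/26 = 2.1923 → 54.756/2.1923 = 24.976 rad/s
belt 6/15.8 = 0.37975 → 24.976/0.37975 = 65.771 rad/s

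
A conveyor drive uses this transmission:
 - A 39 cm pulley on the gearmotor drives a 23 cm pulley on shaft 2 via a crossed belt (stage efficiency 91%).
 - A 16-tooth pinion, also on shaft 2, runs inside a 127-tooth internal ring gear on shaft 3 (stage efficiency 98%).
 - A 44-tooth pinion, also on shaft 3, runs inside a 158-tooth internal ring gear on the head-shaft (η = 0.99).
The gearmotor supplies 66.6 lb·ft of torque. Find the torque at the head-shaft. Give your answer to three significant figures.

Belt: ratio = 23/39 = 0.58974; torque at shaft 2 = 66.6 × 0.58974 × 0.91 = 35.742 lb·ft.
Internal gear: ratio = 127/16 = 7.9375; torque at shaft 3 = 35.742 × 7.9375 × 0.98 = 278.03 lb·ft.
Internal gear: ratio = 158/44 = 3.5909; torque at the head-shaft = 278.03 × 3.5909 × 0.99 = 988.39 lb·ft.

988 lb·ft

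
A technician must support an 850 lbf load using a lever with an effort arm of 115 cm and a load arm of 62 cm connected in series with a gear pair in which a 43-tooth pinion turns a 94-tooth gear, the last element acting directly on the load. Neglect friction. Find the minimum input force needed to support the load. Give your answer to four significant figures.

209.6 lbf

Lever MA = effort arm / load arm = 115/62 = 1.8548.
Gear pair MA = 94/43 = 2.186.
Combined ideal MA = 1.8548 × 2.186 = 4.0548.
Effort = load / MA = 850 / 4.0548 = 209.63 lbf.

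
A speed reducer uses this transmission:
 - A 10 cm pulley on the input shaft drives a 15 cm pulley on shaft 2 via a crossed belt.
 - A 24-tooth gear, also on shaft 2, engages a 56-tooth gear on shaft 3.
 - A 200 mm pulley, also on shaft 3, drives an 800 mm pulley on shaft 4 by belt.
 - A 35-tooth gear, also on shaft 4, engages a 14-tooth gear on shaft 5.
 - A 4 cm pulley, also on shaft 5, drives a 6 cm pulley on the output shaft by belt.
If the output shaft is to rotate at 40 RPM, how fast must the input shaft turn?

Overall ratio R = 1.5 × 2.3333 × 4 × 0.4 × 1.5 = 8.4.
Required input speed = output speed × R = 40 × 8.4 = 336 RPM.

336 RPM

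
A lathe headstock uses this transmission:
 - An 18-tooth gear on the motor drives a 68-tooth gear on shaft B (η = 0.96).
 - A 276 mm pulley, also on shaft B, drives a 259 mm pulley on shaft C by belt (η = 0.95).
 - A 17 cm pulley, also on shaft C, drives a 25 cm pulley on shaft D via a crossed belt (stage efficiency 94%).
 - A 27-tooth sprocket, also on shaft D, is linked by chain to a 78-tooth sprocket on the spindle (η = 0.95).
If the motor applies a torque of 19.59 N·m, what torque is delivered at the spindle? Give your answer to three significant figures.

240 N·m

gear mesh 68/18 = 3.7778 → τ = 19.59·3.7778·0.96 = 71.046 N·m
belt 259/276 = 0.93841 → τ = 71.046·0.93841·0.95 = 63.337 N·m
belt 25/17 = 1.4706 → τ = 63.337·1.4706·0.94 = 87.554 N·m
chain 78/27 = 2.8889 → τ = 87.554·2.8889·0.95 = 240.29 N·m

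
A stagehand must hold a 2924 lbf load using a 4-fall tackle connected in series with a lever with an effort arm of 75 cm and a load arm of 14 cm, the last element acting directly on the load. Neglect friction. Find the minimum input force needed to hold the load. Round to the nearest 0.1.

136.5 lbf

Block-and-tackle MA = number of supporting rope parts = 4.
Lever MA = effort arm / load arm = 75/14 = 5.3571.
Combined ideal MA = 4 × 5.3571 = 21.429.
Effort = load / MA = 2924 / 21.429 = 136.45 lbf.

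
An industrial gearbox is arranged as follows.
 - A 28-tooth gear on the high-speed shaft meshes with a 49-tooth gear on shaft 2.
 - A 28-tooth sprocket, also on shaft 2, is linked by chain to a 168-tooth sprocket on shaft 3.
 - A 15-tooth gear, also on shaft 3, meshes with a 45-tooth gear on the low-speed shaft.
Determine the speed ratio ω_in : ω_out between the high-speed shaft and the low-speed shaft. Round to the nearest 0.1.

Each stage contributes driven/driver: gear mesh 49/28 = 1.75, chain 168/28 = 6, gear mesh 45/15 = 3.
Overall: 1.75 × 6 × 3 = 31.5.

31.5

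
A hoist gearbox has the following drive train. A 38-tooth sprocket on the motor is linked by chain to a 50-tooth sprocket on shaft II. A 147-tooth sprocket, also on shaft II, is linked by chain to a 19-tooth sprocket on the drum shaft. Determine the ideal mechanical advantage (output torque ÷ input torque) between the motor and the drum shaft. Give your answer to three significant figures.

Each stage contributes driven/driver: chain 50/38 = 1.3158, chain 19/147 = 0.12925.
Overall: 1.3158 × 0.12925 = 0.17007.

0.170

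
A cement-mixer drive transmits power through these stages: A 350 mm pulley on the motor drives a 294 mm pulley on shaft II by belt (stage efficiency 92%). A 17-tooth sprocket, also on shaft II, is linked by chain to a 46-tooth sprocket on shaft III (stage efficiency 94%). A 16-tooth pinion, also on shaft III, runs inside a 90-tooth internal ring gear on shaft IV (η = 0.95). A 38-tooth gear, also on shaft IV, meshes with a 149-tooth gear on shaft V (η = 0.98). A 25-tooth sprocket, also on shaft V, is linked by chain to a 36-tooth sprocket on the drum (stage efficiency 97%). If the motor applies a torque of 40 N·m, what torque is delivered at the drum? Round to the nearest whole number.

2255 N·m

Belt: ratio = 294/350 = 0.84; torque at shaft II = 40 × 0.84 × 0.92 = 30.912 N·m.
Chain: ratio = 46/17 = 2.7059; torque at shaft III = 30.912 × 2.7059 × 0.94 = 78.626 N·m.
Internal gear: ratio = 90/16 = 5.625; torque at shaft IV = 78.626 × 5.625 × 0.95 = 420.16 N·m.
Gear mesh: ratio = 149/38 = 3.9211; torque at shaft V = 420.16 × 3.9211 × 0.98 = 1614.5 N·m.
Chain: ratio = 36/25 = 1.44; torque at the drum = 1614.5 × 1.44 × 0.97 = 2255.1 N·m.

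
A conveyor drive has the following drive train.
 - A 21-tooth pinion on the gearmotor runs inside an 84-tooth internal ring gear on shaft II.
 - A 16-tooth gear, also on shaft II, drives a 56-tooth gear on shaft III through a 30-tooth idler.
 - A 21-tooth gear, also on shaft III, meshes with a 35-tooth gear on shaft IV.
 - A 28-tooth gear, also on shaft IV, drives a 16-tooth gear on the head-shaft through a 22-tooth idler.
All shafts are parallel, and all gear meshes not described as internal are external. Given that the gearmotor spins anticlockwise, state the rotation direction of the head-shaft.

clockwise

the gearmotor → shaft II: internal mesh, same direction → CCW.
shaft II → shaft III: driver → idler → driven is 2 external meshes, 2 reversals → CCW.
shaft III → shaft IV: external mesh, 1 reversal → CW.
shaft IV → the head-shaft: driver → idler → driven is 2 external meshes, 2 reversals → CW.
5 reversals in total — an odd number — so the head-shaft turns opposite to the gearmotor.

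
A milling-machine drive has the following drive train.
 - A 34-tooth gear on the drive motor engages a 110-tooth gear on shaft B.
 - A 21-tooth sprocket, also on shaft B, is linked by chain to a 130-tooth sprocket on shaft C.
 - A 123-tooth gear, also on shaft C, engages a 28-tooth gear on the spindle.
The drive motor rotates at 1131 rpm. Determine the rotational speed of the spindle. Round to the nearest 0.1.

Gear mesh: ratio = 110/34 = 3.2353, so shaft B turns at 1131 / 3.2353 = 349.58 rpm.
Chain: ratio = 130/21 = 6.1905, so shaft C turns at 349.58 / 6.1905 = 56.471 rpm.
Gear mesh: ratio = 28/123 = 0.22764, so the spindle turns at 56.471 / 0.22764 = 248.07 rpm.

248.1 rpm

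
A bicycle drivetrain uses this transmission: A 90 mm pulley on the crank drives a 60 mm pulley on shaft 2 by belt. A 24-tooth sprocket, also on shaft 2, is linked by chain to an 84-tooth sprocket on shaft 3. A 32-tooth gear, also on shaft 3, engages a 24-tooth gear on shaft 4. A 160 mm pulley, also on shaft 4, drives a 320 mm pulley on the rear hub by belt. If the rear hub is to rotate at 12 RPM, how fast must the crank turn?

42 RPM

Overall ratio R = 0.66667 × 3.5 × 0.75 × 2 = 3.5.
Required input speed = output speed × R = 12 × 3.5 = 42 RPM.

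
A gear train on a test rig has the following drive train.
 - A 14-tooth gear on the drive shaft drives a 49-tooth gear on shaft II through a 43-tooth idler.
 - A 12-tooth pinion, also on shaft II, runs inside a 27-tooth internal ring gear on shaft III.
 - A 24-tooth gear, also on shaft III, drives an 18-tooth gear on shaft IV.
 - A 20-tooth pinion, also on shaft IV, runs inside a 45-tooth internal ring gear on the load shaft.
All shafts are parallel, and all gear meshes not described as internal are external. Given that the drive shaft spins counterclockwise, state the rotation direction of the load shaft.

the drive shaft → shaft II: driver → idler → driven is 2 external meshes, 2 reversals → CCW.
shaft II → shaft III: internal mesh, same direction → CCW.
shaft III → shaft IV: external mesh, 1 reversal → CW.
shaft IV → the load shaft: internal mesh, same direction → CW.
3 reversals in total — an odd number — so the load shaft turns opposite to the drive shaft.

clockwise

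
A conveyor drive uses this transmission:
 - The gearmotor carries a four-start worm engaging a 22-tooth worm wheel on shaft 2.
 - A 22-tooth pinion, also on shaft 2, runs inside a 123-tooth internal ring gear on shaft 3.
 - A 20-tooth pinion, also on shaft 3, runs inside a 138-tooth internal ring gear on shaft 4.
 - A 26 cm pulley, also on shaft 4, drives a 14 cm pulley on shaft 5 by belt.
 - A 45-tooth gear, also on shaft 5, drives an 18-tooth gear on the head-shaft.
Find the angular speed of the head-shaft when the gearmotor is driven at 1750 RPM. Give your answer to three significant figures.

38.3 RPM

worm 22/4 = 5.5 → 1750/5.5 = 318.18 RPM
internal gear 123/22 = 5.5909 → 318.18/5.5909 = 56.911 RPM
internal gear 138/20 = 6.9 → 56.911/6.9 = 8.2479 RPM
belt 14/26 = 0.53846 → 8.2479/0.53846 = 15.318 RPM
gear mesh 18/45 = 0.4 → 15.318/0.4 = 38.294 RPM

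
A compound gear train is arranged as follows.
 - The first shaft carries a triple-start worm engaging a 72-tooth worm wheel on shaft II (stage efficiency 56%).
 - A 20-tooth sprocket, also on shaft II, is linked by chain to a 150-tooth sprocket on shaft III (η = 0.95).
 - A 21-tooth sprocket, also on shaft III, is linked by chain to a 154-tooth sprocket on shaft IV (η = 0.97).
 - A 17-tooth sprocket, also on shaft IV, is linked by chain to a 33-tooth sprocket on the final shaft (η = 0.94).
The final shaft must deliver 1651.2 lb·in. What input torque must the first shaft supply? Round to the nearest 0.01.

1.33 lb·in

Overall ratio R = 24 × 7.5 × 7.3333 × 1.9412 = 2562.4; overall efficiency η = 0.56 × 0.95 × 0.97 × 0.94 = 0.4851.
Input torque = output torque / (R × η) = 1651.2 / (2562.4 × 0.4851) = 1.3285 lb·in.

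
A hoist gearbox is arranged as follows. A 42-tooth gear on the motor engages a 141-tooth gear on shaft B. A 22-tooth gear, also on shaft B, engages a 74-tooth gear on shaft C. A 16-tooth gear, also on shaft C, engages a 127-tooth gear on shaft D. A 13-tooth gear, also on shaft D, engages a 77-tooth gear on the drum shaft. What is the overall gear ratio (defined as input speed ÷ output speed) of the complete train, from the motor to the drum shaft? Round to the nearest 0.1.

Each stage contributes driven/driver: gear mesh 141/42 = 3.3571, gear mesh 74/22 = 3.3636, gear mesh 127/16 = 7.9375, gear mesh 77/13 = 5.9231.
Overall: 3.3571 × 3.3636 × 7.9375 × 5.9231 = 530.9.

530.9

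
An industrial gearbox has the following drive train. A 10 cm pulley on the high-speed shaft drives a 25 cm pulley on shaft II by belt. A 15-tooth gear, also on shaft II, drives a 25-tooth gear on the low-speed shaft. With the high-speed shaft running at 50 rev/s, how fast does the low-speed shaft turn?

12 rev/s

the high-speed shaft → shaft II (belt, 25/10): 50 ÷ 2.5 = 20 rev/s
shaft II → the low-speed shaft (gear mesh, 25/15): 20 ÷ 1.6667 = 12 rev/s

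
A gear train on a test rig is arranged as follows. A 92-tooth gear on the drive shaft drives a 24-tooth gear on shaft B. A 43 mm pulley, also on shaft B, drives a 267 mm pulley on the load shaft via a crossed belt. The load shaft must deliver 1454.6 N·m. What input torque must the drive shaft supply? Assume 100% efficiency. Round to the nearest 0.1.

898.0 N·m

Overall ratio R = 0.26087 × 6.2093 = 1.6198.
Input torque = output torque / R = 1454.6 / 1.6198 = 898 N·m.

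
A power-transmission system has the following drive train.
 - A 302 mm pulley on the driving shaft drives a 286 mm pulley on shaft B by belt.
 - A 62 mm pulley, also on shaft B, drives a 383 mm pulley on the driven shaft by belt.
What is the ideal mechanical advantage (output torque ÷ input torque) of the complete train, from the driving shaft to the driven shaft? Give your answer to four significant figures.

Each stage contributes driven/driver: belt 286/302 = 0.94702, belt 383/62 = 6.1774.
Overall: 0.94702 × 6.1774 = 5.8501.

5.850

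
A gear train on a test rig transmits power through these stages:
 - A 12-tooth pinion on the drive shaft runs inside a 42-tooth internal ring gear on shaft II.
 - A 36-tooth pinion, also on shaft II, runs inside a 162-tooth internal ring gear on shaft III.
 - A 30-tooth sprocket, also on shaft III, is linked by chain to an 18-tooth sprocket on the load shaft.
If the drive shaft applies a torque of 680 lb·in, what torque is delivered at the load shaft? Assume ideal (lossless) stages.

6426 lb·in

After the internal gear (42/12): 680 × 3.5 = 2380 lb·in
After the internal gear (162/36): 2380 × 4.5 = 10710 lb·in
After the chain (18/30): 10710 × 0.6 = 6426 lb·in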